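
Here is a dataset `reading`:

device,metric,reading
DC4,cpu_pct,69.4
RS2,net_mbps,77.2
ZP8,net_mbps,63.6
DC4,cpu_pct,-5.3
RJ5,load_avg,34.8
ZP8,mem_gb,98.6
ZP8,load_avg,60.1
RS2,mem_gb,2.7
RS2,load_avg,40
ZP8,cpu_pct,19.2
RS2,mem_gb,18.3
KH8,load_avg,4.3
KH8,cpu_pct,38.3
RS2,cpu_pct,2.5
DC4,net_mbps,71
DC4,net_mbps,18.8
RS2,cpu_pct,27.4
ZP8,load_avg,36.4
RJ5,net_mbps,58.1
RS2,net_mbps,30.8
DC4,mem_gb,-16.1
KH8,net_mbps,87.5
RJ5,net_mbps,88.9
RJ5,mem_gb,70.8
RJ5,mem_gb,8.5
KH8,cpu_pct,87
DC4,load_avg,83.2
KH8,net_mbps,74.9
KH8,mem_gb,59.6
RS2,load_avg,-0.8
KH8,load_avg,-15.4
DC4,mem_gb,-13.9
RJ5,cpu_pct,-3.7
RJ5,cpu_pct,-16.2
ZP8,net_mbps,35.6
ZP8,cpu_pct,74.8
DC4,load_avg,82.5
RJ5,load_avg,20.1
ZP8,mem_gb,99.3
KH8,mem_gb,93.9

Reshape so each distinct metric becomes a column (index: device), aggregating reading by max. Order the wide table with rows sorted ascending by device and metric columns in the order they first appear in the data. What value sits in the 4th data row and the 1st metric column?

27.4

With rows sorted ascending by device, row 4 is device=RS2. metric columns in first-appearance order: cpu_pct, net_mbps, load_avg, mem_gb; column 1 is cpu_pct.
Long rows with device=RS2, metric=cpu_pct: max(2.5, 27.4) = 27.4.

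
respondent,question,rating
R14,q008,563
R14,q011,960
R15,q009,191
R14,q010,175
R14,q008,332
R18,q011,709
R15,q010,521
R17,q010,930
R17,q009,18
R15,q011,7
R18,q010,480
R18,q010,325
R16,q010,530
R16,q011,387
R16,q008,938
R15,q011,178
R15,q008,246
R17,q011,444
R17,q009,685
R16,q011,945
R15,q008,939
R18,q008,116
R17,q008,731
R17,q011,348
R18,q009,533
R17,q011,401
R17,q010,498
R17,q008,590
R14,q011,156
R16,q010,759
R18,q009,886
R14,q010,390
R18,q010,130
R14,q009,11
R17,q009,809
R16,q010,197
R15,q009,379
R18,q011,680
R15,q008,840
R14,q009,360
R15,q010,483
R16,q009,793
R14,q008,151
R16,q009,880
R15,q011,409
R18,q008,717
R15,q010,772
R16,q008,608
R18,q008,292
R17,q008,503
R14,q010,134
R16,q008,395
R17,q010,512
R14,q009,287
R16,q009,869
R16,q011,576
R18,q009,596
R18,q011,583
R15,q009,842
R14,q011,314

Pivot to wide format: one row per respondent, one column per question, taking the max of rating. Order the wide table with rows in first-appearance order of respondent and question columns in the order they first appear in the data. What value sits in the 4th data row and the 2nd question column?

444

With rows in first-appearance order of respondent, row 4 is respondent=R17. question columns in first-appearance order: q008, q011, q009, q010; column 2 is q011.
Long rows with respondent=R17, question=q011: max(444, 348, 401) = 444.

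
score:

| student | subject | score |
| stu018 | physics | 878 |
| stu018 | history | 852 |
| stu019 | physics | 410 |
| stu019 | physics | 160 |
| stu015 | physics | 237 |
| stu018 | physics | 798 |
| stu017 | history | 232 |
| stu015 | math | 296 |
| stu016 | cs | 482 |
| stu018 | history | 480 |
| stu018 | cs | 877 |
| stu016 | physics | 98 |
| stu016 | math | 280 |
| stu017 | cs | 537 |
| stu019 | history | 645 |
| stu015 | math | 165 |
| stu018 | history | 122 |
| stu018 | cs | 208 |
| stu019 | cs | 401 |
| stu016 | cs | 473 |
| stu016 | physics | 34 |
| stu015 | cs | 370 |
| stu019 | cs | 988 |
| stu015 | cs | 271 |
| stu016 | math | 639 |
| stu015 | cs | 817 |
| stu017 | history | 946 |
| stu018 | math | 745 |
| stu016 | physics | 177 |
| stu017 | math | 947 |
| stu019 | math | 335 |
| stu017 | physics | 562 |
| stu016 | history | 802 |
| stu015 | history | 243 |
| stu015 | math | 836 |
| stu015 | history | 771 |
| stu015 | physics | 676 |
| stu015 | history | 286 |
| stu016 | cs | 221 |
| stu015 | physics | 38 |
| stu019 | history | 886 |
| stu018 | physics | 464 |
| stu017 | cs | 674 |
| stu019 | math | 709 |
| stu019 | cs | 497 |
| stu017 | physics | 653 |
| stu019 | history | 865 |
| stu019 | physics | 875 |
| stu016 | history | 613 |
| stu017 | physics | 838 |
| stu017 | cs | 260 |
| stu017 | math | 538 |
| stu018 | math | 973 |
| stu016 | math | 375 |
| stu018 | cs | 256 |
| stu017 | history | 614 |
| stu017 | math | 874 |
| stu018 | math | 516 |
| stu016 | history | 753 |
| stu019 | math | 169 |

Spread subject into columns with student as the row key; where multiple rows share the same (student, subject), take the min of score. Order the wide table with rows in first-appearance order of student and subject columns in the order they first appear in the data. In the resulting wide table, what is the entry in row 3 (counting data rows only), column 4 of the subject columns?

271

With rows in first-appearance order of student, row 3 is student=stu015. subject columns in first-appearance order: physics, history, math, cs; column 4 is cs.
Long rows with student=stu015, subject=cs: min(370, 271, 817) = 271.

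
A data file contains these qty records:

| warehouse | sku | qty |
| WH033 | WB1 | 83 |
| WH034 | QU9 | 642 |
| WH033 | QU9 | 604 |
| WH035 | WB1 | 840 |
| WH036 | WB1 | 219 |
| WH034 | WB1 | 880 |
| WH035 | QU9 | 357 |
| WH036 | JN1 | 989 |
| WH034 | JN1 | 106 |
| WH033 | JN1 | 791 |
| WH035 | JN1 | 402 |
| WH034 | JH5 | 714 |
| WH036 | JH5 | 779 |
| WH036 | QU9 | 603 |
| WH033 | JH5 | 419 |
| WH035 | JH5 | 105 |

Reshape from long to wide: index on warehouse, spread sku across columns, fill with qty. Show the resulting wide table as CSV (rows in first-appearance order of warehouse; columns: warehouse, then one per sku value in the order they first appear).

Columns: warehouse plus the 4 distinct sku values (WB1, QU9, JN1, JH5).
For example, row WH033 column WB1 takes qty=83 from the long row (WH033, WB1).

warehouse,WB1,QU9,JN1,JH5
WH033,83,604,791,419
WH034,880,642,106,714
WH035,840,357,402,105
WH036,219,603,989,779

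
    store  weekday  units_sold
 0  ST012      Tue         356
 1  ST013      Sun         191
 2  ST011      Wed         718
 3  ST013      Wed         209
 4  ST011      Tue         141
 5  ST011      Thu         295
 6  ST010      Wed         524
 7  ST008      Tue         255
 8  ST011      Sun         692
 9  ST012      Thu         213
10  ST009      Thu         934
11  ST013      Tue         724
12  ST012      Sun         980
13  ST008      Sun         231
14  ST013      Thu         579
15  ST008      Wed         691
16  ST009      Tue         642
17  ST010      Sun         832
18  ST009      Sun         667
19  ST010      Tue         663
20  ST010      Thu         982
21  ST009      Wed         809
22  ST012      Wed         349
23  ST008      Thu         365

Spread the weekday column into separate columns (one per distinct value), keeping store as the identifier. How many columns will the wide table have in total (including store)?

5

1 column for store plus 4 distinct weekday values → 5 columns.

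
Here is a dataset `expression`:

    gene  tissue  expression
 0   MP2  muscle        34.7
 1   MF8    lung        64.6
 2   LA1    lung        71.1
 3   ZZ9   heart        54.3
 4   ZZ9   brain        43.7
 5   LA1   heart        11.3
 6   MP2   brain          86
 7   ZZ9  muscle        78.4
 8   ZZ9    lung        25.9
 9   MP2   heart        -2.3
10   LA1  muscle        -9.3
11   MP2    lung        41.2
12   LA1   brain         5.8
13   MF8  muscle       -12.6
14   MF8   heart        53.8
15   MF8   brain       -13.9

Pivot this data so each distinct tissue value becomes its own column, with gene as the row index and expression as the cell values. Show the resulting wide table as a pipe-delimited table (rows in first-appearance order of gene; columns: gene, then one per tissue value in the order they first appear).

Columns: gene plus the 4 distinct tissue values (muscle, lung, heart, brain).
For example, row MP2 column muscle takes expression=34.7 from the long row (MP2, muscle).

| gene | muscle | lung | heart | brain |
| MP2 | 34.7 | 41.2 | -2.3 | 86 |
| MF8 | -12.6 | 64.6 | 53.8 | -13.9 |
| LA1 | -9.3 | 71.1 | 11.3 | 5.8 |
| ZZ9 | 78.4 | 25.9 | 54.3 | 43.7 |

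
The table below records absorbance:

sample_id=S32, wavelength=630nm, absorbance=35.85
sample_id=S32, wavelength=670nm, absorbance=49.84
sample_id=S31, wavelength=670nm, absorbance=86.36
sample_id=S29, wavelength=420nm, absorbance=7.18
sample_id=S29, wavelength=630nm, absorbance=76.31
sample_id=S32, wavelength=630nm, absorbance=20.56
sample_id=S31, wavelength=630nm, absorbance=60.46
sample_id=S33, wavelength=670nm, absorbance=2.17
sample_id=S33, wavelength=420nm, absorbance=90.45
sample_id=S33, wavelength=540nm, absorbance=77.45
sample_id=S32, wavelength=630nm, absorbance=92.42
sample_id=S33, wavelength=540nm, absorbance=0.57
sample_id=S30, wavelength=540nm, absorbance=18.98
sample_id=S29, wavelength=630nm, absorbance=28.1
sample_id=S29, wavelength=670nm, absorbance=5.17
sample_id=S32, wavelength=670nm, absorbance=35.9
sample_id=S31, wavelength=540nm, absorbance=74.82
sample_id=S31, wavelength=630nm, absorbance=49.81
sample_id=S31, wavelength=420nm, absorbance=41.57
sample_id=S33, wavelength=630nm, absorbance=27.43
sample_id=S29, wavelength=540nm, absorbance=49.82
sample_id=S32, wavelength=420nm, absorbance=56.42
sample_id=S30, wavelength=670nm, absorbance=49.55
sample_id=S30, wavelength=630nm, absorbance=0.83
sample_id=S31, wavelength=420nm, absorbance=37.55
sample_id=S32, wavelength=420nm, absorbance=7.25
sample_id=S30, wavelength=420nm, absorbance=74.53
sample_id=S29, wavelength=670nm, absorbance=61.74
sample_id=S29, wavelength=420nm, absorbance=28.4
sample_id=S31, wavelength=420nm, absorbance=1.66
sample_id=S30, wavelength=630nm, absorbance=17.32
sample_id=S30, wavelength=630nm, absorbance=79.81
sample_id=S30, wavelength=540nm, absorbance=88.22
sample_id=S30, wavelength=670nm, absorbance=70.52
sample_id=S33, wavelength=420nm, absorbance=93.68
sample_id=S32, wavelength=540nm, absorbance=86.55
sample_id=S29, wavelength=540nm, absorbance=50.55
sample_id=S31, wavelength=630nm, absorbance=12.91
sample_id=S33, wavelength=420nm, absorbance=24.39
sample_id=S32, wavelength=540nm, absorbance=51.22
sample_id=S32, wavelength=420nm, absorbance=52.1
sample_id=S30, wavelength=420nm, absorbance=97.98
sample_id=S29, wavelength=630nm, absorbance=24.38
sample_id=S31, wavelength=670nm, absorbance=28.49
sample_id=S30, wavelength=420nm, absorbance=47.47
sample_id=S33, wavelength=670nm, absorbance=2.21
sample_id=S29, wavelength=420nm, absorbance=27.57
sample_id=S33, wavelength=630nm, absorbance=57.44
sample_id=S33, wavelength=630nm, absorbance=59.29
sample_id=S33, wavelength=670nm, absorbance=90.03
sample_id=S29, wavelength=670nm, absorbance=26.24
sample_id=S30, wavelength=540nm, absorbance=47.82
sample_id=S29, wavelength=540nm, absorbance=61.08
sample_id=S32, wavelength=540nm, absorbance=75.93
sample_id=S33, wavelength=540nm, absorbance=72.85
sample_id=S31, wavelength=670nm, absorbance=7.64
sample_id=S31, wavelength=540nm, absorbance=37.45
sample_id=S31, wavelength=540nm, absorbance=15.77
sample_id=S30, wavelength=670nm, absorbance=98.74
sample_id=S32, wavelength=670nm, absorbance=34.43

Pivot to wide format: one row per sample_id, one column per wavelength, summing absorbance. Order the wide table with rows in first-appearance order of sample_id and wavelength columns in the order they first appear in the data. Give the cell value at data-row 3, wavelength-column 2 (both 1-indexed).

93.15

With rows in first-appearance order of sample_id, row 3 is sample_id=S29. wavelength columns in first-appearance order: 630nm, 670nm, 420nm, 540nm; column 2 is 670nm.
Long rows with sample_id=S29, wavelength=670nm: 5.17 + 61.74 + 26.24 = 93.15.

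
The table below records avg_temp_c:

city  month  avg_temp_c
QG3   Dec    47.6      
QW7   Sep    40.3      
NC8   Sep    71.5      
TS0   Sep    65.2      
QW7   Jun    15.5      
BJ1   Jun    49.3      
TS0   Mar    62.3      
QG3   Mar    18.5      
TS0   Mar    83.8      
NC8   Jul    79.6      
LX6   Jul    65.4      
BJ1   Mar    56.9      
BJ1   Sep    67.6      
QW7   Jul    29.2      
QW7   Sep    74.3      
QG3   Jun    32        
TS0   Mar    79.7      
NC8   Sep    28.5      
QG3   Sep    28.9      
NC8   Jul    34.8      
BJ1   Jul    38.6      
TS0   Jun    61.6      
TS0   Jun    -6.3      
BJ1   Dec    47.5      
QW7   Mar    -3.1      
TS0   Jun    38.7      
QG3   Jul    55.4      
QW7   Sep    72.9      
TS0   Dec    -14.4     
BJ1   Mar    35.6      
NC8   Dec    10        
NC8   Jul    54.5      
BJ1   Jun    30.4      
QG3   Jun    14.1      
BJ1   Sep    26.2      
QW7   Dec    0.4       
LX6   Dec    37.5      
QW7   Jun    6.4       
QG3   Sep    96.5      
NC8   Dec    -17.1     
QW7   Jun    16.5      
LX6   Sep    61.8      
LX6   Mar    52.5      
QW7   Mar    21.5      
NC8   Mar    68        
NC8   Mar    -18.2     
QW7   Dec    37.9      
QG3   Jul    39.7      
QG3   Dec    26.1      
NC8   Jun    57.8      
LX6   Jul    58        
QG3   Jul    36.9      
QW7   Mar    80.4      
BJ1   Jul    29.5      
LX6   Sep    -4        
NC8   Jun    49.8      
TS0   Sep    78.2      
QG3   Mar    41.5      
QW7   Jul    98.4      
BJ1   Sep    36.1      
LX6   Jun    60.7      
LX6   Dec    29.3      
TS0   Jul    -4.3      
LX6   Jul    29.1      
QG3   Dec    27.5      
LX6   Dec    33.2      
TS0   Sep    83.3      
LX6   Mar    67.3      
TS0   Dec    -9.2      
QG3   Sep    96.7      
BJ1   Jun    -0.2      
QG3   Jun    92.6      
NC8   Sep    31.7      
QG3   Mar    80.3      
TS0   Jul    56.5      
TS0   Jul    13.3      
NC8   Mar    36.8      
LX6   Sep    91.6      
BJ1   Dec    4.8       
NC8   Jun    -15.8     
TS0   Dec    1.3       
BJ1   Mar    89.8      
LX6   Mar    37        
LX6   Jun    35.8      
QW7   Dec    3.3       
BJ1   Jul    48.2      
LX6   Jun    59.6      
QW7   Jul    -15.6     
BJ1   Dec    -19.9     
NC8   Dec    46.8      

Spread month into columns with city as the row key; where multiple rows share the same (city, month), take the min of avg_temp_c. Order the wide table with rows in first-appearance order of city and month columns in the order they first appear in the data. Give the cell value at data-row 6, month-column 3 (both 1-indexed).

35.8

With rows in first-appearance order of city, row 6 is city=LX6. month columns in first-appearance order: Dec, Sep, Jun, Mar, Jul; column 3 is Jun.
Long rows with city=LX6, month=Jun: min(60.7, 35.8, 59.6) = 35.8.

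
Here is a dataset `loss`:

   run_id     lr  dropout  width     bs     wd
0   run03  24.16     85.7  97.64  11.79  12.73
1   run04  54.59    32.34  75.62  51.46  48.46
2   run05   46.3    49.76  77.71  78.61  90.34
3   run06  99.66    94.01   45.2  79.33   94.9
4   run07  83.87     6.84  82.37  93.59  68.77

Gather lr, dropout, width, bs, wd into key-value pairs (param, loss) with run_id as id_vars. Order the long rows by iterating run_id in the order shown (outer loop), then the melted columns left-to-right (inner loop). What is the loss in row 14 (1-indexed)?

25 rows total (5 × 5). Row 14: index ⌊(14-1)/5⌋ = 2 into run_id → run05; (14-1) mod 5 = 3 into the melted columns → bs.
So row 14 is (run05, bs, 78.61); loss = 78.61.

78.61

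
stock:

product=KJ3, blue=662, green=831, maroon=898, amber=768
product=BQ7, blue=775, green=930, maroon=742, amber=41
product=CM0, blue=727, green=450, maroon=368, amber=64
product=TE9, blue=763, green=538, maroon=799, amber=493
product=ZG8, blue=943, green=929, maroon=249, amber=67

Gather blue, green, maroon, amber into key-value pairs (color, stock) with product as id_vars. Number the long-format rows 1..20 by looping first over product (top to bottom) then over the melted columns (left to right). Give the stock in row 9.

727

20 rows total (5 × 4). Row 9: index ⌊(9-1)/4⌋ = 2 into product → CM0; (9-1) mod 4 = 0 into the melted columns → blue.
So row 9 is (CM0, blue, 727); stock = 727.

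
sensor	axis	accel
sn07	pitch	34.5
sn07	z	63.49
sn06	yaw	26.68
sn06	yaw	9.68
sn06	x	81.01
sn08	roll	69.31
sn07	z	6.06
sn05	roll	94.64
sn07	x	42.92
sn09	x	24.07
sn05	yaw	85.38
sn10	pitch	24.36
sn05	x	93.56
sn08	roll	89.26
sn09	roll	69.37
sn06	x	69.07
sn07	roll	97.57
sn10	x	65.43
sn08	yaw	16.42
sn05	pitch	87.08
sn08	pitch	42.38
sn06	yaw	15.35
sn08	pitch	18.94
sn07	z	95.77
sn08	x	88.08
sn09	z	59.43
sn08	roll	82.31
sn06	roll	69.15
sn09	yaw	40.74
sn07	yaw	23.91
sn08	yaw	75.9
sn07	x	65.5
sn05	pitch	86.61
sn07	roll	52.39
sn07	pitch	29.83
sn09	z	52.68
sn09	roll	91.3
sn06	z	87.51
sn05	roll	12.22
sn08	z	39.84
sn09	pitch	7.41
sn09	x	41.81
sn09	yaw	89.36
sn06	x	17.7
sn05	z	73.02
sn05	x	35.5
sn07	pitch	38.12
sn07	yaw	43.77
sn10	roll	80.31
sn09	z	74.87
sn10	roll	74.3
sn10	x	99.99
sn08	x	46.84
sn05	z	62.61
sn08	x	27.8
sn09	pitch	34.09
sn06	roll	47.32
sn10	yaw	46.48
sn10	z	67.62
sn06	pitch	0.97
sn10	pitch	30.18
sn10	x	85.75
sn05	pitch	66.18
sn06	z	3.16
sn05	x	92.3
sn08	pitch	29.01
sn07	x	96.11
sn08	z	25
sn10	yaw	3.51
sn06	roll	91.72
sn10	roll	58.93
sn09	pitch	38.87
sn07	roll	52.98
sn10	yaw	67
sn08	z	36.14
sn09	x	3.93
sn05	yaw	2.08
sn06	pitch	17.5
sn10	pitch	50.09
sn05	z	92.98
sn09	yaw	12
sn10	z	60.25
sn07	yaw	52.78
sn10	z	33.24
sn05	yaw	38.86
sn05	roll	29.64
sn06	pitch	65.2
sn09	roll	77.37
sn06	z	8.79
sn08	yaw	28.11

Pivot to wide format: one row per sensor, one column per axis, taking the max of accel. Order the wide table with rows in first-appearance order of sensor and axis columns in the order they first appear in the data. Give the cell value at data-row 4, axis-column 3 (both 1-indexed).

85.38

With rows in first-appearance order of sensor, row 4 is sensor=sn05. axis columns in first-appearance order: pitch, z, yaw, x, roll; column 3 is yaw.
Long rows with sensor=sn05, axis=yaw: max(85.38, 2.08, 38.86) = 85.38.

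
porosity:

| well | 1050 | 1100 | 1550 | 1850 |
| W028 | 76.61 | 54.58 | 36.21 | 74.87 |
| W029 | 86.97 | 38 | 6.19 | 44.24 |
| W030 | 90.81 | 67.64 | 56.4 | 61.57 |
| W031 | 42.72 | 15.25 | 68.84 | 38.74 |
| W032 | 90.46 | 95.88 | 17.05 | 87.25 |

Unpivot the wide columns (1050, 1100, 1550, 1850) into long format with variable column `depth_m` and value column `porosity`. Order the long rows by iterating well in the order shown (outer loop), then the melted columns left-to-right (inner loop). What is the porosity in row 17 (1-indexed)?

90.46

20 rows total (5 × 4). Row 17: index ⌊(17-1)/4⌋ = 4 into well → W032; (17-1) mod 4 = 0 into the melted columns → 1050.
So row 17 is (W032, 1050, 90.46); porosity = 90.46.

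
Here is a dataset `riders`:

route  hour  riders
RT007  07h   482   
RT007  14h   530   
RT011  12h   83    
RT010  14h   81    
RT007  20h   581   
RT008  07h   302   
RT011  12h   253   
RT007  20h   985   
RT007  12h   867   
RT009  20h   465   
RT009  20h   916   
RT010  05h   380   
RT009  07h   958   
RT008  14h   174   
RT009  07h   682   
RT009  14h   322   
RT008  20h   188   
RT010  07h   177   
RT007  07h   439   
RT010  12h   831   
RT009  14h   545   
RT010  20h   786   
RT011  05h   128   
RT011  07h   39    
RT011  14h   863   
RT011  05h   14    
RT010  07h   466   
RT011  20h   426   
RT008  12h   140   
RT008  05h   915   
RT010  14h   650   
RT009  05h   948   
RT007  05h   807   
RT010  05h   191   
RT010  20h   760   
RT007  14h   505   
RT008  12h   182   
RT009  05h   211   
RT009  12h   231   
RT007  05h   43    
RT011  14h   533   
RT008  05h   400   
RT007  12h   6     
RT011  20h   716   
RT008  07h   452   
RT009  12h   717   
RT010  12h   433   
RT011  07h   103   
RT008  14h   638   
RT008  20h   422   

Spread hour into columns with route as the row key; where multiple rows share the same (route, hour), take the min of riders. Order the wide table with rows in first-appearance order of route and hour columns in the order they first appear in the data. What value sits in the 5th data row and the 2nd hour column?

322

With rows in first-appearance order of route, row 5 is route=RT009. hour columns in first-appearance order: 07h, 14h, 12h, 20h, 05h; column 2 is 14h.
Long rows with route=RT009, hour=14h: min(322, 545) = 322.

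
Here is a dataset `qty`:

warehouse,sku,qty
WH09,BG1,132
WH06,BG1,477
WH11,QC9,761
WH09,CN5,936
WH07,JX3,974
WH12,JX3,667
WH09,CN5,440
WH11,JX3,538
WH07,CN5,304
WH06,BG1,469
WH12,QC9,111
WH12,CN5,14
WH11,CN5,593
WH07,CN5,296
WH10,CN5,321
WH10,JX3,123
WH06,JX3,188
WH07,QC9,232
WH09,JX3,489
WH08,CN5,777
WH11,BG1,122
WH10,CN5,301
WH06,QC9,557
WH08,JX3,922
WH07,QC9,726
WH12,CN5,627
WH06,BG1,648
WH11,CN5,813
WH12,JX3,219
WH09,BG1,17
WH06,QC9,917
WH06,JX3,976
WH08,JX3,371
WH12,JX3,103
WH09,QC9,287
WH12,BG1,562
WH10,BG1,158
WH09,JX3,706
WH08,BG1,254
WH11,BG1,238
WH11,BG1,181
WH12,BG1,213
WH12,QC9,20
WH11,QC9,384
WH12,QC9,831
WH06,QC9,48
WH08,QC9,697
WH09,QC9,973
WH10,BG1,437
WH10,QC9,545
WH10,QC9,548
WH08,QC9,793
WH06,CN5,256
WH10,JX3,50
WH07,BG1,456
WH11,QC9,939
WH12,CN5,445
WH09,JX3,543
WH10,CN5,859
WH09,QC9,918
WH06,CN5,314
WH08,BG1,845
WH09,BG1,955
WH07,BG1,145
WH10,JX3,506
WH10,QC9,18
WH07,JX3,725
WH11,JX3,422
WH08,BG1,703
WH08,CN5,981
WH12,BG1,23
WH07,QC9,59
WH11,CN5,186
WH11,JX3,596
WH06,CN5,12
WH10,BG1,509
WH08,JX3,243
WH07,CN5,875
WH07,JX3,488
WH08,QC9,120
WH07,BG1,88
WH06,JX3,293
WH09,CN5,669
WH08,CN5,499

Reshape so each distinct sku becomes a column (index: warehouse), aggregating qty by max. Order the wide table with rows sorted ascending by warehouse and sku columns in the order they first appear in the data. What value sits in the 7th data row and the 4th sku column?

With rows sorted ascending by warehouse, row 7 is warehouse=WH12. sku columns in first-appearance order: BG1, QC9, CN5, JX3; column 4 is JX3.
Long rows with warehouse=WH12, sku=JX3: max(667, 219, 103) = 667.

667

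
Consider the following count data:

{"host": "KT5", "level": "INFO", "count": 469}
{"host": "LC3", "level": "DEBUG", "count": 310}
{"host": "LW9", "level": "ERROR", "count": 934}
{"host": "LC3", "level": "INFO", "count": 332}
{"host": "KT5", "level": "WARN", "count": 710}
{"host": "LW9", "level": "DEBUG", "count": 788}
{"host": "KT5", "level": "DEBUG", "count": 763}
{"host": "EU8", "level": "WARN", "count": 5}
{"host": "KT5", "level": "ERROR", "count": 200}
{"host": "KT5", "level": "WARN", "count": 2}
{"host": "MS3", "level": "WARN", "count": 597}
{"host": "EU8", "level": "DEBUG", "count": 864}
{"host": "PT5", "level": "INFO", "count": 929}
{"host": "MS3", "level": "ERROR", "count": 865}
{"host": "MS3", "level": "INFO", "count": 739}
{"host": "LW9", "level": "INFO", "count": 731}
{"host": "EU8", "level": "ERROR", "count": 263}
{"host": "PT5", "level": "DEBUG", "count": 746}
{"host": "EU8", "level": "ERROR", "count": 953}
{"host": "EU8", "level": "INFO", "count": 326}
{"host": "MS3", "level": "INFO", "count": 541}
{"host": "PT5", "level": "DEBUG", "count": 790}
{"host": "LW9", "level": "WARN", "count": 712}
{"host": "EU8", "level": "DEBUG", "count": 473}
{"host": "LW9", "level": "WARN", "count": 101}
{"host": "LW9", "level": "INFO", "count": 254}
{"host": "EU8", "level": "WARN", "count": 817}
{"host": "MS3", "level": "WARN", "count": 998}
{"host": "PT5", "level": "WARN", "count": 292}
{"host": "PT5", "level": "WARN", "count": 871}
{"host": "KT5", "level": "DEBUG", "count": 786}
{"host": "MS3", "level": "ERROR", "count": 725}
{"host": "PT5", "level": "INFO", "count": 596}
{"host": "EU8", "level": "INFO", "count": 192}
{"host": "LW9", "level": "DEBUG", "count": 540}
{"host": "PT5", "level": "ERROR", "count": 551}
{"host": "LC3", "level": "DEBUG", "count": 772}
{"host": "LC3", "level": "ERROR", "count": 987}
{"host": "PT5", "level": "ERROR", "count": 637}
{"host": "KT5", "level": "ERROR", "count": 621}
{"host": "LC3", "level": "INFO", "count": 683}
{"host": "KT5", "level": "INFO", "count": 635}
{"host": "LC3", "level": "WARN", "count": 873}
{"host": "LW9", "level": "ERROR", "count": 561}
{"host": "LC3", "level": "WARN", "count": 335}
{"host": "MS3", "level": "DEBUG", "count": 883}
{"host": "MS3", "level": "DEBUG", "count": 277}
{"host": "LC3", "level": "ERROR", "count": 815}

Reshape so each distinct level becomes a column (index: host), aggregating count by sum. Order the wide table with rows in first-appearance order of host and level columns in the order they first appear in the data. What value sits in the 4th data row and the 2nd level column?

1337

With rows in first-appearance order of host, row 4 is host=EU8. level columns in first-appearance order: INFO, DEBUG, ERROR, WARN; column 2 is DEBUG.
Long rows with host=EU8, level=DEBUG: 864 + 473 = 1337.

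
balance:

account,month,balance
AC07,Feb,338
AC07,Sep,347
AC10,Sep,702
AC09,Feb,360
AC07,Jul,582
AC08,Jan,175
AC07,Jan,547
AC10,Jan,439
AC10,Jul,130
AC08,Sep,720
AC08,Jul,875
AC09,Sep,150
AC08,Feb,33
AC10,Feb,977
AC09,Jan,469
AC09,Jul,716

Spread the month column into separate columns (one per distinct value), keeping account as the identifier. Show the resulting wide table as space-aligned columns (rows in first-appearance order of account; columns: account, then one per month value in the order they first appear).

account  Feb  Sep  Jul  Jan
AC07     338  347  582  547
AC10     977  702  130  439
AC09     360  150  716  469
AC08     33   720  875  175

Columns: account plus the 4 distinct month values (Feb, Sep, Jul, Jan).
For example, row AC07 column Feb takes balance=338 from the long row (AC07, Feb).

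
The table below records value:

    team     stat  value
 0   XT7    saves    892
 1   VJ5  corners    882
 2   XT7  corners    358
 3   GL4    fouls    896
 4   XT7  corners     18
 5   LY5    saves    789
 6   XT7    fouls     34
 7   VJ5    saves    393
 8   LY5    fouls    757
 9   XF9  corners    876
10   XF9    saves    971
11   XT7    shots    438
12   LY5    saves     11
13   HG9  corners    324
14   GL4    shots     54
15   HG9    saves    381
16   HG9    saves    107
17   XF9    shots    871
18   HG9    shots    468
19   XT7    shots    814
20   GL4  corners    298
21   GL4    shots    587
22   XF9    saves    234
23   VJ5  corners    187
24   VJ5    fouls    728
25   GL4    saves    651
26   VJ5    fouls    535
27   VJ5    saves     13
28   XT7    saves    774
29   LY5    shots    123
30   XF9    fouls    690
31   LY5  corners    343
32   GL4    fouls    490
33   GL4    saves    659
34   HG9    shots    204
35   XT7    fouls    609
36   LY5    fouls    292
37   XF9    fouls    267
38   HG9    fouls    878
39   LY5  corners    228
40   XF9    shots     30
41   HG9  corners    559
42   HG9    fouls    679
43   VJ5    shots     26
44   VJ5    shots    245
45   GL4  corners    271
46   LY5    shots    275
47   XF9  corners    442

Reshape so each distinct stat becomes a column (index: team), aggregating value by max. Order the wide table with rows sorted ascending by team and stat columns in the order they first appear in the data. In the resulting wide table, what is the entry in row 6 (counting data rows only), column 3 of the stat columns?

609

With rows sorted ascending by team, row 6 is team=XT7. stat columns in first-appearance order: saves, corners, fouls, shots; column 3 is fouls.
Long rows with team=XT7, stat=fouls: max(34, 609) = 609.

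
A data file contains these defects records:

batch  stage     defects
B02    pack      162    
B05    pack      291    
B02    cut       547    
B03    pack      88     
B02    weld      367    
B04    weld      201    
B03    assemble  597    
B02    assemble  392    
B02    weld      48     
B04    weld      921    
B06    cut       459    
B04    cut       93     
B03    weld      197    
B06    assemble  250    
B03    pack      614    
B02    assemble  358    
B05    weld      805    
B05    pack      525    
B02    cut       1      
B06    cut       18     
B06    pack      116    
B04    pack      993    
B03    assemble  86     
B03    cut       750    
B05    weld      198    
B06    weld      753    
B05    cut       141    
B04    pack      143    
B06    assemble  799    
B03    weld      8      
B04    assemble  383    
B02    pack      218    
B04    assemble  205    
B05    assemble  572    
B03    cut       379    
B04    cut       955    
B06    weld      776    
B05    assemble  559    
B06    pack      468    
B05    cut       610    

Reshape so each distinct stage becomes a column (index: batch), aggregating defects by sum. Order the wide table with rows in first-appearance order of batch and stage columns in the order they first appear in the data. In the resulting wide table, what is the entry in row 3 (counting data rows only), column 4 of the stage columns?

683

With rows in first-appearance order of batch, row 3 is batch=B03. stage columns in first-appearance order: pack, cut, weld, assemble; column 4 is assemble.
Long rows with batch=B03, stage=assemble: 597 + 86 = 683.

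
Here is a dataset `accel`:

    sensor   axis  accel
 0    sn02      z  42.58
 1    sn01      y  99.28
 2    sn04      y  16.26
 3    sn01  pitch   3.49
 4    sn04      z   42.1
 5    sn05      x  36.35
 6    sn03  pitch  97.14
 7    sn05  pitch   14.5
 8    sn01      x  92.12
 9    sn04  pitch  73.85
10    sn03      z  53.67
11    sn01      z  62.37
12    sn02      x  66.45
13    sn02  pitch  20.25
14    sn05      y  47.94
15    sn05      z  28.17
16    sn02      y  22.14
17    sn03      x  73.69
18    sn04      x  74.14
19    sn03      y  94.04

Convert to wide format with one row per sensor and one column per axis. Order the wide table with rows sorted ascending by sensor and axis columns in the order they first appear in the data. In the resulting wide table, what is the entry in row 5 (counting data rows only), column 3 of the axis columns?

14.5

With rows sorted ascending by sensor, row 5 is sensor=sn05. axis columns in first-appearance order: z, y, pitch, x; column 3 is pitch.
Long rows with sensor=sn05, axis=pitch: accel = 14.5.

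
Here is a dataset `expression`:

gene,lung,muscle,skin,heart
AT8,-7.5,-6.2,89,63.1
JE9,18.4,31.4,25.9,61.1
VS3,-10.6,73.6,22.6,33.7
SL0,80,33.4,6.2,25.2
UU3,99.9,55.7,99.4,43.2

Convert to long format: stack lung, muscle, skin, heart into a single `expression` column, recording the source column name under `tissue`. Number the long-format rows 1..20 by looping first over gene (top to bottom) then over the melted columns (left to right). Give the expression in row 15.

6.2

20 rows total (5 × 4). Row 15: index ⌊(15-1)/4⌋ = 3 into gene → SL0; (15-1) mod 4 = 2 into the melted columns → skin.
So row 15 is (SL0, skin, 6.2); expression = 6.2.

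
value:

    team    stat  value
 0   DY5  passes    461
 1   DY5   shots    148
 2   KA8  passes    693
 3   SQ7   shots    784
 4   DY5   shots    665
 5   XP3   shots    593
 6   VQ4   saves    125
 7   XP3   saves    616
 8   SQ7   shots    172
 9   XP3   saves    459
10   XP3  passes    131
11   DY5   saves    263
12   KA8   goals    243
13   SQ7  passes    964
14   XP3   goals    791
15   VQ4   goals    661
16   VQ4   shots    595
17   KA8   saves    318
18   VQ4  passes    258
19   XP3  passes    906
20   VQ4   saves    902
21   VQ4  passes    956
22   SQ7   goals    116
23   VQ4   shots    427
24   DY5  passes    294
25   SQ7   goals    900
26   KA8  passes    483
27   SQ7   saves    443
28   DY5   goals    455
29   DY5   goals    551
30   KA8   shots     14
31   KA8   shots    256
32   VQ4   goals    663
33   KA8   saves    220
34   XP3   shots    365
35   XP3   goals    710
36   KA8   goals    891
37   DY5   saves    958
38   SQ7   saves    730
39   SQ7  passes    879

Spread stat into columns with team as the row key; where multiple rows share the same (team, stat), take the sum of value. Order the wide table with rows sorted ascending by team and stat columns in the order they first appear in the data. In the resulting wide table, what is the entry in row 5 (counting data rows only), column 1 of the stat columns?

With rows sorted ascending by team, row 5 is team=XP3. stat columns in first-appearance order: passes, shots, saves, goals; column 1 is passes.
Long rows with team=XP3, stat=passes: 131 + 906 = 1037.

1037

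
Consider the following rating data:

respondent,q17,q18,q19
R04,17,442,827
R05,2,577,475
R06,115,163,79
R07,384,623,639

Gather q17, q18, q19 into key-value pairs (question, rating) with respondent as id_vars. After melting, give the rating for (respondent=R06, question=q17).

Unpivoting turns each (respondent, wide-column) pair into one long row.
The wide cell at row R06, column q17 holds 115, so the long row (R06, q17) has rating=115.

115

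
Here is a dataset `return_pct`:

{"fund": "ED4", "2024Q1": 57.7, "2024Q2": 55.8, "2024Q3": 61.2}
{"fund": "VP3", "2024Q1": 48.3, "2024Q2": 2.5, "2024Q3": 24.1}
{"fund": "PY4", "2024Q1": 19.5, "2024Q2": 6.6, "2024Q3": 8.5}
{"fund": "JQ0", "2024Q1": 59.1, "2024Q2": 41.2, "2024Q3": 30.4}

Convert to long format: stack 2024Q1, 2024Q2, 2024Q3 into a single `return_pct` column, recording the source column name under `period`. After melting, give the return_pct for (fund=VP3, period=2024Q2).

Unpivoting turns each (fund, wide-column) pair into one long row.
The wide cell at row VP3, column 2024Q2 holds 2.5, so the long row (VP3, 2024Q2) has return_pct=2.5.

2.5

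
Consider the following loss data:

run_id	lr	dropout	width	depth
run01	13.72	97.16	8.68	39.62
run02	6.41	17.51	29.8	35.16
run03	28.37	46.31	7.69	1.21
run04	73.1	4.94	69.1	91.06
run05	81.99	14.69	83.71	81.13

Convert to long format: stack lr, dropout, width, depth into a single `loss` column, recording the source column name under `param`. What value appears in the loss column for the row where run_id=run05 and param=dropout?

Unpivoting turns each (run_id, wide-column) pair into one long row.
The wide cell at row run05, column dropout holds 14.69, so the long row (run05, dropout) has loss=14.69.

14.69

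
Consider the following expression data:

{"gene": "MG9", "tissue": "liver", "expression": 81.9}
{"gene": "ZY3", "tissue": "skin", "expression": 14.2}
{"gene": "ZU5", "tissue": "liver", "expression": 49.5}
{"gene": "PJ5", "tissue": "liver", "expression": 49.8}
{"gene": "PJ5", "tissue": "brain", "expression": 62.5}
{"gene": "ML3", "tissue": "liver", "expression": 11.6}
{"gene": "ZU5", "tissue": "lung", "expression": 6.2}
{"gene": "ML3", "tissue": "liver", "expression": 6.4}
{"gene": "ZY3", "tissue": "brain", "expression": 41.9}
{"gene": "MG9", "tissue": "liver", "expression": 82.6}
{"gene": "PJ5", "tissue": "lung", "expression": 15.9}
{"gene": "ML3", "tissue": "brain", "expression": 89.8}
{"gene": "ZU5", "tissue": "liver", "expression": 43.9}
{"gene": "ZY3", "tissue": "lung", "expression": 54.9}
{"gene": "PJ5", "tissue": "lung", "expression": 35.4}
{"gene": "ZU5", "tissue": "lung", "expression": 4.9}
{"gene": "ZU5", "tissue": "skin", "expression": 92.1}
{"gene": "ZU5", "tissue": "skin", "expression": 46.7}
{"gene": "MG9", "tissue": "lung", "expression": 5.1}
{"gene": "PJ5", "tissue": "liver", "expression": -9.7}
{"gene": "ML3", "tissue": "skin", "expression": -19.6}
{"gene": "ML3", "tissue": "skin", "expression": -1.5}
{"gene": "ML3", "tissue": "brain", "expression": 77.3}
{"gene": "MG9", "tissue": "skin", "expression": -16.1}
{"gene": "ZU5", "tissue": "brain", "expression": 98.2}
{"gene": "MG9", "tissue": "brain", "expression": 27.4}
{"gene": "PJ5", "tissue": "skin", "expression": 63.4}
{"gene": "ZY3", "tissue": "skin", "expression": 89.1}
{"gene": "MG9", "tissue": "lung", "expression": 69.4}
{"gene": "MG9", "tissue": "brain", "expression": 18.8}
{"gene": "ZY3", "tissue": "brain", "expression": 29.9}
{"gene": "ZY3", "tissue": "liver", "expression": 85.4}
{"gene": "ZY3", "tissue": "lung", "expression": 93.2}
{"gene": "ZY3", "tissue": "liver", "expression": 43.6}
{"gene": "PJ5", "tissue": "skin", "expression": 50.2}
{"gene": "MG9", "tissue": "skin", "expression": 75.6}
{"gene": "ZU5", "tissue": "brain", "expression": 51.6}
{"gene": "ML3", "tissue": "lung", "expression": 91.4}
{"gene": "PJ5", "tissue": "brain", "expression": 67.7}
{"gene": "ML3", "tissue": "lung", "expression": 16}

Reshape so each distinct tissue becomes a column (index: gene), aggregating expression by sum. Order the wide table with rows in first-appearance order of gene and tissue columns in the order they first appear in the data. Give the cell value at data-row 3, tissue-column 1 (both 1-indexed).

93.4

With rows in first-appearance order of gene, row 3 is gene=ZU5. tissue columns in first-appearance order: liver, skin, brain, lung; column 1 is liver.
Long rows with gene=ZU5, tissue=liver: 49.5 + 43.9 = 93.4.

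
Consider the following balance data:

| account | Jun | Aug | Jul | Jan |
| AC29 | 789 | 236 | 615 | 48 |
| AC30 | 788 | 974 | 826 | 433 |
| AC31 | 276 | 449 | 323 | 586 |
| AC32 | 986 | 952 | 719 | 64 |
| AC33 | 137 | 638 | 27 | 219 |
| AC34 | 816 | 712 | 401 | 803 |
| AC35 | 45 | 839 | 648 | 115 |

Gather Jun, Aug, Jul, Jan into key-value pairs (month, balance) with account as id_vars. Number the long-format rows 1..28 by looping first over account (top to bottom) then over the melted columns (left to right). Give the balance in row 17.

137

28 rows total (7 × 4). Row 17: index ⌊(17-1)/4⌋ = 4 into account → AC33; (17-1) mod 4 = 0 into the melted columns → Jun.
So row 17 is (AC33, Jun, 137); balance = 137.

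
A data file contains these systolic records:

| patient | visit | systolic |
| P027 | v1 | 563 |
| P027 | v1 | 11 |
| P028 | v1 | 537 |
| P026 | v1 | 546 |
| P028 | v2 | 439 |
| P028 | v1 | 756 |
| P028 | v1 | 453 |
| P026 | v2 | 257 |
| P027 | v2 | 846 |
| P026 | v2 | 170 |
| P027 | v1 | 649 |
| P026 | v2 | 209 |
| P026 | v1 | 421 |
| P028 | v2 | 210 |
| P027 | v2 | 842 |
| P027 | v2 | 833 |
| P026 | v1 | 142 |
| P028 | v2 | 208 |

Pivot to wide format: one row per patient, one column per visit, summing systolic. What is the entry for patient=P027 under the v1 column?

Rows with patient=P027 and visit=v1: systolic values are 563, 11, 649.
563 + 11 + 649 = 1223.

1223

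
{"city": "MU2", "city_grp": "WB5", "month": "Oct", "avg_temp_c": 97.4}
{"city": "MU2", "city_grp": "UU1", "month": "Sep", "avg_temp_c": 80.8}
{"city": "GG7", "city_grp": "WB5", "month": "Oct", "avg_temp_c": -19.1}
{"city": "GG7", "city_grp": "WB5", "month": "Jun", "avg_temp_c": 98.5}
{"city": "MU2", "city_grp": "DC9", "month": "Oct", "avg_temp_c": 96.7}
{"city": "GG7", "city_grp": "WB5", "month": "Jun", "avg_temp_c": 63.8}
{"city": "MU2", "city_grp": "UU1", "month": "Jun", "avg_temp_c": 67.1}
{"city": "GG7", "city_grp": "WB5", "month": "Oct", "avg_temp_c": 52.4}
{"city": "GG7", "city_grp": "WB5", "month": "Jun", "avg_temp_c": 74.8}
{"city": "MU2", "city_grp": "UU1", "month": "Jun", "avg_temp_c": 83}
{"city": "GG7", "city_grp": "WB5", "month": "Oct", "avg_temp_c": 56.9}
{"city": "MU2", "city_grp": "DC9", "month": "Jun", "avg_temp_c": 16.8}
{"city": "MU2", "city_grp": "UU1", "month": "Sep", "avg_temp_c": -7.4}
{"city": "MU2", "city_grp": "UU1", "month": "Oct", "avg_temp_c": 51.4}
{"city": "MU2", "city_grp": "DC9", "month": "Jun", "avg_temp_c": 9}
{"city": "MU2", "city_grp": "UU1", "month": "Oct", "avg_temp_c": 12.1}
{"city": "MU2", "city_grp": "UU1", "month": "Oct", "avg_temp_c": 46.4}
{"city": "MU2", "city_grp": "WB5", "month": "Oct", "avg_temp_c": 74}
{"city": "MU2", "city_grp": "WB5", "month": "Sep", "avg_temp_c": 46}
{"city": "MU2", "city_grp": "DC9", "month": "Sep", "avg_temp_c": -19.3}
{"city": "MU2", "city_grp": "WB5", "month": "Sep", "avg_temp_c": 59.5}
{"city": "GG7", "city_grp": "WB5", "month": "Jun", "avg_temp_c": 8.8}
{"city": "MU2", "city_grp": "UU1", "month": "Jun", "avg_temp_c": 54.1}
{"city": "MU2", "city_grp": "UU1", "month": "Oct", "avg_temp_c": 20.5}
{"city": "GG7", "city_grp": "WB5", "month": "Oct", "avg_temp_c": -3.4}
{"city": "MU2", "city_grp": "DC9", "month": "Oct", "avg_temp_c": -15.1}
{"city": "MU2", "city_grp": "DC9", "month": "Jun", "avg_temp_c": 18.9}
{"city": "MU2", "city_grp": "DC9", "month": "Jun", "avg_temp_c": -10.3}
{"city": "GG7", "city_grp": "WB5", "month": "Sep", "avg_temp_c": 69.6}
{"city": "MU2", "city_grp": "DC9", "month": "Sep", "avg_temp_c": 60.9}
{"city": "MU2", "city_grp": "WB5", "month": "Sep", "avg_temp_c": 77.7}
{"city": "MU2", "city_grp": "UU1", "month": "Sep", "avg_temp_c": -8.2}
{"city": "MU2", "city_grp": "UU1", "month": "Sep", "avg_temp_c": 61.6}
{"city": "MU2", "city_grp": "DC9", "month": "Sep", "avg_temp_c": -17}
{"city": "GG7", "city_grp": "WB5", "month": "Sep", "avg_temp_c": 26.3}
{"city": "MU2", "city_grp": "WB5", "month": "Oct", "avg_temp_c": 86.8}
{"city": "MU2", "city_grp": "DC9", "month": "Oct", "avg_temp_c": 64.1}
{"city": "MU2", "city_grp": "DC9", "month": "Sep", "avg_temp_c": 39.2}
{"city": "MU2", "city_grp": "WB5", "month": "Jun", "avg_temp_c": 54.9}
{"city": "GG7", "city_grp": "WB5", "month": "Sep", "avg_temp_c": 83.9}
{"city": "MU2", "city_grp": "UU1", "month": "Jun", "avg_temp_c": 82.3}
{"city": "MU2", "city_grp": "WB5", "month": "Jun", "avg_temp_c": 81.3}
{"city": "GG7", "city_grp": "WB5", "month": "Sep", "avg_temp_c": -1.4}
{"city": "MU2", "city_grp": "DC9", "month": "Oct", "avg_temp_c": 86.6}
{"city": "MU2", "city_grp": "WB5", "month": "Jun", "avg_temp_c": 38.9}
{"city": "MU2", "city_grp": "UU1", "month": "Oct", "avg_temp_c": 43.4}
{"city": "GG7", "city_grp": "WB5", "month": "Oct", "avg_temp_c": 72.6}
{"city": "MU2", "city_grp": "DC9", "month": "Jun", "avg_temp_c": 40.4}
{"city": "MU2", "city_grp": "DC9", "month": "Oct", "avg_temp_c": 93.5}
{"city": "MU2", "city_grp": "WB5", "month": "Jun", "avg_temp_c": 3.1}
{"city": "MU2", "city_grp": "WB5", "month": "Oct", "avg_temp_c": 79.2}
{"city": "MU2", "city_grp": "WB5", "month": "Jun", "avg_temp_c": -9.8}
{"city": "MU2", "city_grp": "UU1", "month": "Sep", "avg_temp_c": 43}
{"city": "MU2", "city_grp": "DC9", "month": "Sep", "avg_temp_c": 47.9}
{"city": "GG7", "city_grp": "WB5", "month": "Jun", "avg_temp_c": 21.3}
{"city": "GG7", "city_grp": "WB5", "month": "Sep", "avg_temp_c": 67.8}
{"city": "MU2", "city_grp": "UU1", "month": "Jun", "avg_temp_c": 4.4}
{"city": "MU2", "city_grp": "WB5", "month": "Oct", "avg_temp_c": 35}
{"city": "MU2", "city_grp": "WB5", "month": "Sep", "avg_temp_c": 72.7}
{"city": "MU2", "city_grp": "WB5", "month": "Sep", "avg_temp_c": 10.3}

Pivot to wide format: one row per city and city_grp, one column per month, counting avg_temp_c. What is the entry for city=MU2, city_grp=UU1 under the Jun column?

5

Rows with city=MU2, city_grp=UU1 and month=Jun: avg_temp_c values are 67.1, 83, 54.1, 82.3, 4.4.
5 rows match — count = 5.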